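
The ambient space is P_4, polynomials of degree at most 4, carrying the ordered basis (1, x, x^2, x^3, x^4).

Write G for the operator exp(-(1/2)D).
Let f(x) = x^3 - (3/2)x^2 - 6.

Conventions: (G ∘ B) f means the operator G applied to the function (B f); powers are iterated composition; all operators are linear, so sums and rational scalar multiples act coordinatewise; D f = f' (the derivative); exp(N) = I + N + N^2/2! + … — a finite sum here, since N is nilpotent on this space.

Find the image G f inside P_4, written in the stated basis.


order-1 term: -(3/2)x^2 + (3/2)x
order-2 term: (3/4)x - 3/8
order-3 term: -1/8
the series for exp(-(1/2)D) f terminates at order 3
exp(-(1/2)D) f = x^3 - 3x^2 + (9/4)x - 13/2

the result is g(x) = x^3 - 3x^2 + (9/4)x - 13/2


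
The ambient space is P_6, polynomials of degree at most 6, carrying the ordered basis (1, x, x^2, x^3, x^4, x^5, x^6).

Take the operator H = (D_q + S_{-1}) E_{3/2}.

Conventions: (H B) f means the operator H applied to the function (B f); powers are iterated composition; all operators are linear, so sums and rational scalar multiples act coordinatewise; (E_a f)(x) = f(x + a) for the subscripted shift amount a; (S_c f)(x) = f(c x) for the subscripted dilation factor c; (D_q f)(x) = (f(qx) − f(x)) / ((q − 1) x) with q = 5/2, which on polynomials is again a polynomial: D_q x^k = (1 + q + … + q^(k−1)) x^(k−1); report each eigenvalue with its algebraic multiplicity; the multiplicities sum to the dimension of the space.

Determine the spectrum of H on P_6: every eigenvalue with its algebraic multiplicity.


image of 1: 1
image of x: -x + 5/2
image of x^2: x^2 + (1/2)x + 21/4
image of x^3: -x^3 + (57/4)x^2 + 9x + 81/8
image of x^4: x^4 + (155/8)x^3 + 72x^2 + (135/4)x + 297/16
image of x^5: -x^5 + (1151/16)x^4 + (2685/16)x^3 + (2025/8)x^2 + (1485/16)x + 1053/32
image of x^6: x^6 + (4899/32)x^5 + (9819/16)x^4 + (25245/32)x^3 + (11745/16)x^2 + (7047/32)x + 3645/64
the matrix is upper triangular; its diagonal is (1, -1, 1, -1, 1, -1, 1)
for a triangular matrix the eigenvalues are the diagonal entries, with algebraic multiplicity their repetition count

λ = -1 (multiplicity 3), λ = 1 (multiplicity 4)


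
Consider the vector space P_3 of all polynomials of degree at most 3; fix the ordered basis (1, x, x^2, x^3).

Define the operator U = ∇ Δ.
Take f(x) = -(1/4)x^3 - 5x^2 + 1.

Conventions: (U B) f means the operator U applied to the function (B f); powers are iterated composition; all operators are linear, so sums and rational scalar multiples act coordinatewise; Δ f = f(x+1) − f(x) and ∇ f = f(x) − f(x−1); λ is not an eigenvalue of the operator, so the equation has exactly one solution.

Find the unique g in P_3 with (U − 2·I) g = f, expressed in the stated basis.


write g with unknown coordinates in the stated basis and equate coefficients in (U − 2·I) g = f
solving from the highest basis element down gives g = (1/8)x^3 + (5/2)x^2 + (3/8)x + 2
check: U g = (3/4)x + 5
so U g − 2·g = -(1/4)x^3 - 5x^2 + 1 = f ✓

the result is g(x) = (1/8)x^3 + (5/2)x^2 + (3/8)x + 2


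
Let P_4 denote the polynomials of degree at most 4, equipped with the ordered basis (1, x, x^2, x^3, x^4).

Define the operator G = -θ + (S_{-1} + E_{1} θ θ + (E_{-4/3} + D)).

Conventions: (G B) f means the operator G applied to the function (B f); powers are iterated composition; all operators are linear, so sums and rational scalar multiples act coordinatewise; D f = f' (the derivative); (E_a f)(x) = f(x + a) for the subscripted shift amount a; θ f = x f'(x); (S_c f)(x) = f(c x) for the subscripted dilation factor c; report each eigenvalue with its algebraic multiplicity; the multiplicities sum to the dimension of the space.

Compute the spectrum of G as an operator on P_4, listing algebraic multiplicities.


image of 1: 2
image of x: 2/3
image of x^2: 4x^2 + (22/3)x + 52/9
image of x^3: 6x^3 + 26x^2 + (97/3)x + 179/27
image of x^4: 14x^4 + (188/3)x^3 + (320/3)x^2 + (1472/27)x + 1552/81
the matrix is upper triangular; its diagonal is (2, 0, 4, 6, 14)
for a triangular matrix the eigenvalues are the diagonal entries, with algebraic multiplicity their repetition count

λ = 0 (multiplicity 1), λ = 2 (multiplicity 1), λ = 4 (multiplicity 1), λ = 6 (multiplicity 1), λ = 14 (multiplicity 1)


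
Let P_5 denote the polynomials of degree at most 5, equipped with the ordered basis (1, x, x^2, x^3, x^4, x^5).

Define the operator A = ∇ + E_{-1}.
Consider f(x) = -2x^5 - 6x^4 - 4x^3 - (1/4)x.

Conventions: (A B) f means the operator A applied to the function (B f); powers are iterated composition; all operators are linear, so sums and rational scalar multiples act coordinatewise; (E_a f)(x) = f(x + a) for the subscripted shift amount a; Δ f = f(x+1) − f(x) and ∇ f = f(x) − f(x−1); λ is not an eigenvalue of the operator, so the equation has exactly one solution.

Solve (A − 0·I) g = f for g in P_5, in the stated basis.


the result is g(x) = -2x^5 - 6x^4 - 4x^3 - (1/4)x

write g with unknown coordinates in the stated basis and equate coefficients in (A − 0·I) g = f
solving from the highest basis element down gives g = -2x^5 - 6x^4 - 4x^3 - (1/4)x
check: A g = -2x^5 - 6x^4 - 4x^3 - (1/4)x
so A g − 0·g = -2x^5 - 6x^4 - 4x^3 - (1/4)x = f ✓


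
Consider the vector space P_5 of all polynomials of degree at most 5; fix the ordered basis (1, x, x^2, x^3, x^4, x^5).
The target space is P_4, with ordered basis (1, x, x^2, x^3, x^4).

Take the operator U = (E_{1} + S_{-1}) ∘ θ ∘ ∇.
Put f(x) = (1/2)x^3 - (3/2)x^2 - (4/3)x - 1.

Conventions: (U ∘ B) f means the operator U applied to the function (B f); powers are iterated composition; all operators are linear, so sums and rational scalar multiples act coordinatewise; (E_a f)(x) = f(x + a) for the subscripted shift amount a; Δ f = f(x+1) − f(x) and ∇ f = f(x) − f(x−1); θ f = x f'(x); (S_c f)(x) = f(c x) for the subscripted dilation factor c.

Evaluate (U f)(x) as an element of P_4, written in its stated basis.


∇ f = (3/2)x^2 - (9/2)x + 2/3
θ ∇ f = 3x^2 - (9/2)x
E_{1} (θ ∘ ∇) f = 3x^2 + (3/2)x - 3/2
S_{-1} (θ ∘ ∇) f = 3x^2 + (9/2)x
(E_{1} + S_{-1}) (θ ∘ ∇) f = 6x^2 + 6x - 3/2

the image equals g(x) = 6x^2 + 6x - 3/2


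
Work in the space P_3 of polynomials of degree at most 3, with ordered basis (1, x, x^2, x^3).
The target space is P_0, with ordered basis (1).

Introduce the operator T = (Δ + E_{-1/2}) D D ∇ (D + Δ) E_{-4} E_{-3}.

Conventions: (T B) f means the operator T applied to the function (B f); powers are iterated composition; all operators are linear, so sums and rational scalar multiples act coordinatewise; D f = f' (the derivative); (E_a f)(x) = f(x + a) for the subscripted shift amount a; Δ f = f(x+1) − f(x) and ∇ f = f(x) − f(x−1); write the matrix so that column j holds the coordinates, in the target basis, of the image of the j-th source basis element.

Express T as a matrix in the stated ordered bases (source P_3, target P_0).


the matrix is [[0, 0, 0, 0]] (rows listed top to bottom)

image of 1: 0
image of x: 0
image of x^2: 0
image of x^3: 0
each image's coordinates form column j of the matrix


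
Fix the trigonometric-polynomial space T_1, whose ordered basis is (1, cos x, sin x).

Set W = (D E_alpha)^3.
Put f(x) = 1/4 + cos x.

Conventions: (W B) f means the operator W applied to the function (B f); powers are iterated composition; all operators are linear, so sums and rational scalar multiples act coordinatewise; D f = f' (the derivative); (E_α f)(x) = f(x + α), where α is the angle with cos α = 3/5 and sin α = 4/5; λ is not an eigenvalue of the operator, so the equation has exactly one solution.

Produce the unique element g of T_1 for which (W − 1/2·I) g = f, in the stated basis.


g(x) = -1/2 - (74/449)cos x + (468/449)sin x

write g with unknown coordinates in the stated basis and equate coefficients in (W − 1/2·I) g = f
solving from the highest basis element down gives g = -1/2 - (74/449)cos x + (468/449)sin x
check: W g = (412/449)cos x + (234/449)sin x
so W g − 1/2·g = 1/4 + cos x = f ✓


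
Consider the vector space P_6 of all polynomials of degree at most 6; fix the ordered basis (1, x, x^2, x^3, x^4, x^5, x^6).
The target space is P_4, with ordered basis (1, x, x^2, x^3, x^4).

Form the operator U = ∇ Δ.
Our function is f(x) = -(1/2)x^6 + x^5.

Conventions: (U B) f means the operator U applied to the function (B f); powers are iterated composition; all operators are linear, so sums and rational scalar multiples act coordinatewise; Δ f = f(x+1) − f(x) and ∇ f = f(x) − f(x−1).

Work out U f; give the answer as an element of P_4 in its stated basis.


Δ f = -3x^5 - (5/2)x^4 + (5/2)x^2 + 2x + 1/2
∇ Δ f = -15x^4 + 20x^3 - 15x^2 + 10x - 1

g(x) = -15x^4 + 20x^3 - 15x^2 + 10x - 1


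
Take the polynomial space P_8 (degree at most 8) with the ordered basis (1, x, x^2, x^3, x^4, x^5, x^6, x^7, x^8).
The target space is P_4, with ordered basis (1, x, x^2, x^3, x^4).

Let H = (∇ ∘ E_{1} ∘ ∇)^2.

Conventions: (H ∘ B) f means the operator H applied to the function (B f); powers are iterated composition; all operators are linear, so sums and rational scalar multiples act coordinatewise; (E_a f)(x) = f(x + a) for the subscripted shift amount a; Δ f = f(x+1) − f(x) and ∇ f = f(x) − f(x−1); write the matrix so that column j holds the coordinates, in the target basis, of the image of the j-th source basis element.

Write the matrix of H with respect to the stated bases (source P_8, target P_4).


the matrix is [[0, 0, 0, 0, 24, 0, 120, 0, 504]; [0, 0, 0, 0, 0, 120, 0, 840, 0]; [0, 0, 0, 0, 0, 0, 360, 0, 3360]; [0, 0, 0, 0, 0, 0, 0, 840, 0]; [0, 0, 0, 0, 0, 0, 0, 0, 1680]] (rows listed top to bottom)

image of 1: 0
image of x: 0
image of x^2: 0
image of x^3: 0
image of x^4: 24
image of x^5: 120x
image of x^6: 360x^2 + 120
image of x^7: 840x^3 + 840x
image of x^8: 1680x^4 + 3360x^2 + 504
each image's coordinates form column j of the matrix


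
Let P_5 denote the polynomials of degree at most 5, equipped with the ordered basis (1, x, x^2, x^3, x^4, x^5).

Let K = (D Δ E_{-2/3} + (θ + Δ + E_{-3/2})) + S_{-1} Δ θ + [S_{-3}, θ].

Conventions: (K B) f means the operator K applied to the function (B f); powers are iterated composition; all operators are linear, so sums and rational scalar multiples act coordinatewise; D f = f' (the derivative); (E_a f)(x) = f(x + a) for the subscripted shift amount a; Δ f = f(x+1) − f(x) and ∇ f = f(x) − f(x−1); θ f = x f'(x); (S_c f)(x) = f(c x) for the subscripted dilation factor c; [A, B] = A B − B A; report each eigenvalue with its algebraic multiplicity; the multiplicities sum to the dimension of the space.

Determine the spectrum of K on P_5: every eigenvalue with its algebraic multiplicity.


λ = 1 (multiplicity 1), λ = 2 (multiplicity 1), λ = 3 (multiplicity 1), λ = 4 (multiplicity 1), λ = 5 (multiplicity 1), λ = 6 (multiplicity 1)

image of 1: 1
image of x: 2x + 1/2
image of x^2: 3x^2 - 5x + 29/4
image of x^3: 4x^3 + (15/2)x^2 + (27/4)x - 3/8
image of x^4: 5x^4 - 18x^3 + (111/2)x^2 - (59/2)x + 547/48
image of x^5: 6x^5 + (45/2)x^4 + (5/2)x^3 + (65/4)x^2 + (575/48)x - 2177/864
the matrix is upper triangular; its diagonal is (1, 2, 3, 4, 5, 6)
for a triangular matrix the eigenvalues are the diagonal entries, with algebraic multiplicity their repetition count


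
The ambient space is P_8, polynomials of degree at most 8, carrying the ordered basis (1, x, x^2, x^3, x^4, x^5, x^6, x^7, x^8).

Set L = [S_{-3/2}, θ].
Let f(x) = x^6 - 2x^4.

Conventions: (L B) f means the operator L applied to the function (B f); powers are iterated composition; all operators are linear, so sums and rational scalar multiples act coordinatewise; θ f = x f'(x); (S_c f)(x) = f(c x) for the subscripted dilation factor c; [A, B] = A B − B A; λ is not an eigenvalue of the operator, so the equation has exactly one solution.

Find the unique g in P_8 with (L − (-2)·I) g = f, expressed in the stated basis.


the result is g(x) = (1/2)x^6 - x^4

write g with unknown coordinates in the stated basis and equate coefficients in (L − (-2)·I) g = f
solving from the highest basis element down gives g = (1/2)x^6 - x^4
check: L g = 0
so L g − (-2)·g = x^6 - 2x^4 = f ✓


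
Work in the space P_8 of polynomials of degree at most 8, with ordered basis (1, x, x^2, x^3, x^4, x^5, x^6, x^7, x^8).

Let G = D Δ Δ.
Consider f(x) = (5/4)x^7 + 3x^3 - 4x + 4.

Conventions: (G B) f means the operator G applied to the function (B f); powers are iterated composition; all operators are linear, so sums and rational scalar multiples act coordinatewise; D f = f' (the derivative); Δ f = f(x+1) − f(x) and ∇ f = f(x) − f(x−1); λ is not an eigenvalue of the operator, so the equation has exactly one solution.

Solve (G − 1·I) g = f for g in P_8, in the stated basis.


write g with unknown coordinates in the stated basis and equate coefficients in (G − 1·I) g = f
solving from the highest basis element down gives g = -(5/4)x^7 - (525/2)x^4 - 1053x^3 - (3675/2)x^2 - 7871x - 26329/2
check: G g = -(525/2)x^4 - 1050x^3 - (3675/2)x^2 - 7875x - 26321/2
so G g − 1·g = (5/4)x^7 + 3x^3 - 4x + 4 = f ✓

the image equals g(x) = -(5/4)x^7 - (525/2)x^4 - 1053x^3 - (3675/2)x^2 - 7871x - 26329/2


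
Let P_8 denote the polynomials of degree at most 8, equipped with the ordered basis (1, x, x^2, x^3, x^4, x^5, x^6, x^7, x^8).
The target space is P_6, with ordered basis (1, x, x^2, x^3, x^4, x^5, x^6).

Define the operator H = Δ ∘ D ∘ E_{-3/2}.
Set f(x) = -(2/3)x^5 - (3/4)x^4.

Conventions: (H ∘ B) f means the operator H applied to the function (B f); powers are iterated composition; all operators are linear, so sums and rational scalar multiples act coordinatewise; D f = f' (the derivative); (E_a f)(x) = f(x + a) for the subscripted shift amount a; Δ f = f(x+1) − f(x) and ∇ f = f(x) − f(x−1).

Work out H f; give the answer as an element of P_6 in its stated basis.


E_{-3/2} f = -(2/3)x^5 + (17/4)x^4 - (21/2)x^3 + (99/8)x^2 - (27/4)x + 81/64
D E_{-3/2} f = -(10/3)x^4 + 17x^3 - (63/2)x^2 + (99/4)x - 27/4
Δ (D ∘ E_{-3/2}) f = -(40/3)x^3 + 31x^2 - (76/3)x + 83/12

g(x) = -(40/3)x^3 + 31x^2 - (76/3)x + 83/12


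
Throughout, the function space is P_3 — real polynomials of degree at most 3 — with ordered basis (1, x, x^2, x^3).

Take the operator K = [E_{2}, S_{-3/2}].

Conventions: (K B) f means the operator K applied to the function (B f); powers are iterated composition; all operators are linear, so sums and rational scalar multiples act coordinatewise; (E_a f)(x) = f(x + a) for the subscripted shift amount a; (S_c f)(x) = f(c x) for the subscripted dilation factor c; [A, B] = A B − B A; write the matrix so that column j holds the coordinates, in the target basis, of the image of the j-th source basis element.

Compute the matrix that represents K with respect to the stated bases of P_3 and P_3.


the matrix is [[0, -5, 5, -35]; [0, 0, 15, -45/2]; [0, 0, 0, -135/4]; [0, 0, 0, 0]] (rows listed top to bottom)

image of 1: 0
image of x: -5
image of x^2: 15x + 5
image of x^3: -(135/4)x^2 - (45/2)x - 35
each image's coordinates form column j of the matrix


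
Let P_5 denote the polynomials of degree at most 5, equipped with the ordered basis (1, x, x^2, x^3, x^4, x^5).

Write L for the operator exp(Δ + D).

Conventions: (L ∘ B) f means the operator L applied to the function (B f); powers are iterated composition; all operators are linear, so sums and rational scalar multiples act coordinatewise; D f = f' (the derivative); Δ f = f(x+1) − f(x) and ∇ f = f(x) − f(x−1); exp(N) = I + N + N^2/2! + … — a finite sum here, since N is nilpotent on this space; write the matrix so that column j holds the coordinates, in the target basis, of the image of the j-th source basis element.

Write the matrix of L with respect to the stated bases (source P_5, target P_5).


the matrix is [[1, 2, 5, 15, 52, 203]; [0, 1, 4, 15, 60, 260]; [0, 0, 1, 6, 30, 150]; [0, 0, 0, 1, 8, 50]; [0, 0, 0, 0, 1, 10]; [0, 0, 0, 0, 0, 1]] (rows listed top to bottom)

image of 1: 1
image of x: x + 2
image of x^2: x^2 + 4x + 5
image of x^3: x^3 + 6x^2 + 15x + 15
image of x^4: x^4 + 8x^3 + 30x^2 + 60x + 52
image of x^5: x^5 + 10x^4 + 50x^3 + 150x^2 + 260x + 203
each image's coordinates form column j of the matrix


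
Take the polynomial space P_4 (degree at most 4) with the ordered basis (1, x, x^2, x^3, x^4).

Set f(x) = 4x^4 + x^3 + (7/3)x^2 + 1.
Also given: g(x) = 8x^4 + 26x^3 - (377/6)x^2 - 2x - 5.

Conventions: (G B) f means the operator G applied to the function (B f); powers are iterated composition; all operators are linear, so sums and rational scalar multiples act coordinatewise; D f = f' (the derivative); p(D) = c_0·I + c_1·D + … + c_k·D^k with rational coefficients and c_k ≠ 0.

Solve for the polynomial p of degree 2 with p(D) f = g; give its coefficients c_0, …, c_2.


c_0 = 2, c_1 = 3/2, c_2 = -3/2

D^0 f = 4x^4 + x^3 + (7/3)x^2 + 1
D^1 f = 16x^3 + 3x^2 + (14/3)x
D^2 f = 48x^2 + 6x + 14/3
matching coefficients of g against c_0 f + c_1 Df + … from the top degree down determines the c_i
solution: c_0 = 2, c_1 = 3/2, c_2 = -3/2


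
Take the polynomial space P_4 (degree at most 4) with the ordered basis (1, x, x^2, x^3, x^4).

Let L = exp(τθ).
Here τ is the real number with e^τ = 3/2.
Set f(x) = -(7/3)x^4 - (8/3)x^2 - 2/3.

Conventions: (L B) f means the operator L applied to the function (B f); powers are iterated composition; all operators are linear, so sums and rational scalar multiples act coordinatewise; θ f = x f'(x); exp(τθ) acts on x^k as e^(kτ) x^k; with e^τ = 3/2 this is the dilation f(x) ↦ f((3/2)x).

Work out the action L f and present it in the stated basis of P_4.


exp(τθ) x^k = e^(kτ) x^k; with e^τ = 3/2 this sends x^k to (3/2)^k x^k
x^2 ↦ 9/4 x^2
x^4 ↦ 81/16 x^4
applying this coordinatewise to f: exp(τθ) f = -(189/16)x^4 - 6x^2 - 2/3

g(x) = -(189/16)x^4 - 6x^2 - 2/3


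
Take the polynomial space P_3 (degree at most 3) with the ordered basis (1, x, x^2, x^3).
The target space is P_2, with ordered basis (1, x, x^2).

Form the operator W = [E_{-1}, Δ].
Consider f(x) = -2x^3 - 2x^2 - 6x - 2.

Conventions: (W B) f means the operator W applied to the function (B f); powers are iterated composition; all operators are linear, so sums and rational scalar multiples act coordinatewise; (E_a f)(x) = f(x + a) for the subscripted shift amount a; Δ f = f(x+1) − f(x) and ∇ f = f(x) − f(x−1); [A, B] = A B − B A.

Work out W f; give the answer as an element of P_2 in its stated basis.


g(x) = 0

Δ f = -6x^2 - 10x - 10
E_{-1} Δ f = -6x^2 + 2x - 6
E_{-1} f = -2x^3 + 4x^2 - 8x + 4
Δ E_{-1} f = -6x^2 + 2x - 6
[E_{-1}, Δ] f = 0


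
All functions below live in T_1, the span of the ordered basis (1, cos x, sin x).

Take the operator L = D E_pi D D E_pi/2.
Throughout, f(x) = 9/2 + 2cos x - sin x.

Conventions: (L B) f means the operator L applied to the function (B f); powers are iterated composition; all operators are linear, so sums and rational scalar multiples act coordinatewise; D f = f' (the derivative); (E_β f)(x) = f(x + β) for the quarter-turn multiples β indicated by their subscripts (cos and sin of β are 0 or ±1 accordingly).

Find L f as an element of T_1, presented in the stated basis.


the image equals g(x) = -2cos x + sin x

E_pi/2 f = 9/2 - cos x - 2sin x
D E_pi/2 f = -2cos x + sin x
D D E_pi/2 f = cos x + 2sin x
E_pi (D D) E_pi/2 f = -cos x - 2sin x
D E_pi (D D) E_pi/2 f = -2cos x + sin x


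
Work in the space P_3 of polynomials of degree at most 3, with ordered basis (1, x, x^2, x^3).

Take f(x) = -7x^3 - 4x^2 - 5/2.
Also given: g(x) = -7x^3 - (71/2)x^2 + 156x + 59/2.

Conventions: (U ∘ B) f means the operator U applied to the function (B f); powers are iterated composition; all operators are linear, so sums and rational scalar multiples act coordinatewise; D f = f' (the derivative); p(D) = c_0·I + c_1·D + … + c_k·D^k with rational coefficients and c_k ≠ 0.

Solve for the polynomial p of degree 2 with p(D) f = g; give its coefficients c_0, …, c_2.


p(D) = I + (3/2)·D − 4·D^2, i.e. c_0 = 1, c_1 = 3/2, c_2 = -4

D^0 f = -7x^3 - 4x^2 - 5/2
D^1 f = -21x^2 - 8x
D^2 f = -42x - 8
matching coefficients of g against c_0 f + c_1 Df + … from the top degree down determines the c_i
solution: c_0 = 1, c_1 = 3/2, c_2 = -4


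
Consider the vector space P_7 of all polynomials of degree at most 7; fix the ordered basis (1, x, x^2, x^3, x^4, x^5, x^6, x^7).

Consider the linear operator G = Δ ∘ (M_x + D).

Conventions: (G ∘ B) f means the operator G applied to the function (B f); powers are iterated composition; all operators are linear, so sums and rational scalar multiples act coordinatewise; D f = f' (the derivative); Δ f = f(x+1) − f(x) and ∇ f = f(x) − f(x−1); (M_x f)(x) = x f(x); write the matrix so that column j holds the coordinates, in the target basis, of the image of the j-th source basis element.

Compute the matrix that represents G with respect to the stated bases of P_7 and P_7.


the matrix is [[1, 1, 3, 4, 5, 6, 7, 8]; [0, 2, 3, 10, 17, 26, 37, 50]; [0, 0, 3, 6, 22, 45, 81, 133]; [0, 0, 0, 4, 10, 40, 95, 196]; [0, 0, 0, 0, 5, 15, 65, 175]; [0, 0, 0, 0, 0, 6, 21, 98]; [0, 0, 0, 0, 0, 0, 7, 28]; [0, 0, 0, 0, 0, 0, 0, 8]] (rows listed top to bottom)

image of 1: 1
image of x: 2x + 1
image of x^2: 3x^2 + 3x + 3
image of x^3: 4x^3 + 6x^2 + 10x + 4
image of x^4: 5x^4 + 10x^3 + 22x^2 + 17x + 5
image of x^5: 6x^5 + 15x^4 + 40x^3 + 45x^2 + 26x + 6
image of x^6: 7x^6 + 21x^5 + 65x^4 + 95x^3 + 81x^2 + 37x + 7
image of x^7: 8x^7 + 28x^6 + 98x^5 + 175x^4 + 196x^3 + 133x^2 + 50x + 8
each image's coordinates form column j of the matrix


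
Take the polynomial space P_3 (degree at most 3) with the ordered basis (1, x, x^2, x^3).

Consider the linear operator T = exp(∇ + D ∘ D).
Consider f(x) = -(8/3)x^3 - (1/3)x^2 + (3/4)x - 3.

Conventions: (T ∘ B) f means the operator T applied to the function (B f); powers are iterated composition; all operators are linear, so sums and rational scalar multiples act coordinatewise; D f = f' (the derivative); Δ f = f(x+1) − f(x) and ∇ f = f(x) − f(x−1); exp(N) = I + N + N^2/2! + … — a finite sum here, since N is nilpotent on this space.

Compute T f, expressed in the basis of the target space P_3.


order-1 term: -8x^2 - (26/3)x - 9/4
order-2 term: -8x - 25/3
order-3 term: -8/3
the series for exp(∇ + D ∘ D) f terminates at order 3
exp(∇ + D ∘ D) f = -(8/3)x^3 - (25/3)x^2 - (191/12)x - 65/4

g(x) = -(8/3)x^3 - (25/3)x^2 - (191/12)x - 65/4


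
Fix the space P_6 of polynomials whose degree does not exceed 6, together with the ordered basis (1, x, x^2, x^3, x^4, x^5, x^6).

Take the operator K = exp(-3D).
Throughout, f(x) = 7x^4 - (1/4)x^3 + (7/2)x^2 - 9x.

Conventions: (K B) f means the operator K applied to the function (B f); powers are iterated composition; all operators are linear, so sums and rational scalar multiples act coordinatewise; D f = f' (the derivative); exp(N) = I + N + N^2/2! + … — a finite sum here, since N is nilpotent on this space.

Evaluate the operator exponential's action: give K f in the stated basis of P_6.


g(x) = 7x^4 - (337/4)x^3 + (1535/4)x^2 - (3171/4)x + 2529/4

order-1 term: -84x^3 + (9/4)x^2 - 21x + 27
order-2 term: 378x^2 - (27/4)x + 63/2
order-3 term: -756x + 27/4
order-4 term: 567
the series for exp(-3D) f terminates at order 4
exp(-3D) f = 7x^4 - (337/4)x^3 + (1535/4)x^2 - (3171/4)x + 2529/4


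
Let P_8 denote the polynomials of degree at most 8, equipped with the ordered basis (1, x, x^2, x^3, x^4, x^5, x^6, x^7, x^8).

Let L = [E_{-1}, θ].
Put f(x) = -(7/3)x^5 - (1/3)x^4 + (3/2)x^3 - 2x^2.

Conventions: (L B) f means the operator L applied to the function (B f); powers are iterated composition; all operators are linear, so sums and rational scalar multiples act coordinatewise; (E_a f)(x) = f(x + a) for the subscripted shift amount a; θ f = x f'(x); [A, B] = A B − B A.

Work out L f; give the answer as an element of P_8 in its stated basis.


θ f = -(35/3)x^5 - (4/3)x^4 + (9/2)x^3 - 4x^2
E_{-1} θ f = -(35/3)x^5 + 57x^4 - (641/6)x^3 + (547/6)x^2 - (63/2)x + 11/6
E_{-1} f = -(7/3)x^5 + (34/3)x^4 - (41/2)x^3 + (89/6)x^2 - (11/6)x - 3/2
θ E_{-1} f = -(35/3)x^5 + (136/3)x^4 - (123/2)x^3 + (89/3)x^2 - (11/6)x
[E_{-1}, θ] f = (35/3)x^4 - (136/3)x^3 + (123/2)x^2 - (89/3)x + 11/6

the result is g(x) = (35/3)x^4 - (136/3)x^3 + (123/2)x^2 - (89/3)x + 11/6


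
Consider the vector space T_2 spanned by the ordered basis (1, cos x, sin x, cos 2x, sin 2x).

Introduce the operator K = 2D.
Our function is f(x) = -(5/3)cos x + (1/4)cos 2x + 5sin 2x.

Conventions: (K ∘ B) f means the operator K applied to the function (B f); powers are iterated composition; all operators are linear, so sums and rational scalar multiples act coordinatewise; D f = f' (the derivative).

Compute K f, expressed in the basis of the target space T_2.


the image equals g(x) = (10/3)sin x + 20cos 2x - sin 2x

D f = (5/3)sin x + 10cos 2x - (1/2)sin 2x
(2D) f = (10/3)sin x + 20cos 2x - sin 2x


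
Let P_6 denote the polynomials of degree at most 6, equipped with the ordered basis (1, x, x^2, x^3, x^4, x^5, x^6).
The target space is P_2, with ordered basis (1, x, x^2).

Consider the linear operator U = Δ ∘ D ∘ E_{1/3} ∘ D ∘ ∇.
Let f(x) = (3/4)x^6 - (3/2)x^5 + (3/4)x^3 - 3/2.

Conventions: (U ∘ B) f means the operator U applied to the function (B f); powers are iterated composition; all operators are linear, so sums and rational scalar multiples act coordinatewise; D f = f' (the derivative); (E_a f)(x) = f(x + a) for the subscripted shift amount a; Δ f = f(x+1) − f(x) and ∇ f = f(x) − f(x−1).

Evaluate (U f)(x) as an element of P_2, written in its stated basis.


the image equals g(x) = 270x^2 + 15

∇ f = (9/2)x^5 - (75/4)x^4 + 30x^3 - 24x^2 + (39/4)x - 3/2
D ∇ f = (45/2)x^4 - 75x^3 + 90x^2 - 48x + 39/4
E_{1/3} (D ∘ ∇) f = (45/2)x^4 - 45x^3 + 30x^2 - (29/3)x + 5/4
D E_{1/3} (D ∘ ∇) f = 90x^3 - 135x^2 + 60x - 29/3
Δ D E_{1/3} (D ∘ ∇) f = 270x^2 + 15


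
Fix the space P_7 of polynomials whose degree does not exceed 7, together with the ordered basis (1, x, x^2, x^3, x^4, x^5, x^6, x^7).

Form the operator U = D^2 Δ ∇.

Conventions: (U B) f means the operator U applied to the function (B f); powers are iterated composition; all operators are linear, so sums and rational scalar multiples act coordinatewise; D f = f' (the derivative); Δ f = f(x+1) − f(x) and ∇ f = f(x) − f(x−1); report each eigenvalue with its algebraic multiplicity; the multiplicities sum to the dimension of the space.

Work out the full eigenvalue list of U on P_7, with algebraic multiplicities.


image of 1: 0
image of x: 0
image of x^2: 0
image of x^3: 0
image of x^4: 24
image of x^5: 120x
image of x^6: 360x^2 + 60
image of x^7: 840x^3 + 420x
the matrix is upper triangular; its diagonal is (0, 0, 0, 0, 0, 0, 0, 0)
for a triangular matrix the eigenvalues are the diagonal entries, with algebraic multiplicity their repetition count

λ = 0 (multiplicity 8)


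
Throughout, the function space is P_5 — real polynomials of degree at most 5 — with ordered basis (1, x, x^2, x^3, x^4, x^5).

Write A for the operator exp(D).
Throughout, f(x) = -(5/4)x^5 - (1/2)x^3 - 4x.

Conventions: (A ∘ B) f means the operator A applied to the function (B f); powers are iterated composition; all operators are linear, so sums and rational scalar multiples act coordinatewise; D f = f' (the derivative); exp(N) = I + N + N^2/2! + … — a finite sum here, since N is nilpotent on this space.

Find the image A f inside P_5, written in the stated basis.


order-1 term: -(25/4)x^4 - (3/2)x^2 - 4
order-2 term: -(25/2)x^3 - (3/2)x
order-3 term: -(25/2)x^2 - 1/2
order-4 term: -(25/4)x
order-5 term: -5/4
the series for exp(D) f terminates at order 5
exp(D) f = -(5/4)x^5 - (25/4)x^4 - 13x^3 - 14x^2 - (47/4)x - 23/4

g(x) = -(5/4)x^5 - (25/4)x^4 - 13x^3 - 14x^2 - (47/4)x - 23/4


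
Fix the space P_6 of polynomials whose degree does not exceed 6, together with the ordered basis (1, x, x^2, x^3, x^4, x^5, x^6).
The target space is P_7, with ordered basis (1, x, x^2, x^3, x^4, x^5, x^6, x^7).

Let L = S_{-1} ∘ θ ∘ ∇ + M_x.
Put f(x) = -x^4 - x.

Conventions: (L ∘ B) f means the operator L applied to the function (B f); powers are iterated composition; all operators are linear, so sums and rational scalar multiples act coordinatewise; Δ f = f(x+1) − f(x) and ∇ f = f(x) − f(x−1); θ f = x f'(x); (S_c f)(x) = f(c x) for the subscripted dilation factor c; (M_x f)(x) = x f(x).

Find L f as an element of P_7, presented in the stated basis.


∇ f = -4x^3 + 6x^2 - 4x
θ ∇ f = -12x^3 + 12x^2 - 4x
S_{-1} θ ∇ f = 12x^3 + 12x^2 + 4x
M_x f = -x^5 - x^2
(S_{-1} ∘ θ ∘ ∇ + M_x) f = -x^5 + 12x^3 + 11x^2 + 4x

the image equals g(x) = -x^5 + 12x^3 + 11x^2 + 4x


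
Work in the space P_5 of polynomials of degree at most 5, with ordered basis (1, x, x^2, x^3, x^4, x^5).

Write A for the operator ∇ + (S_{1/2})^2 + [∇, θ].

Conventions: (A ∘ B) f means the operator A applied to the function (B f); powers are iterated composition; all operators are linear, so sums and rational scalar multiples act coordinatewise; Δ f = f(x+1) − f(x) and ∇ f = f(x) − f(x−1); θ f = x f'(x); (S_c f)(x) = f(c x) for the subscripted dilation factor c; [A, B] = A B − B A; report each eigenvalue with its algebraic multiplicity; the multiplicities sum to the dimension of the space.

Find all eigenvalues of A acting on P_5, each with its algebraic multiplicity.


image of 1: 1
image of x: (1/4)x + 2
image of x^2: (1/16)x^2 + 4x - 3
image of x^3: (1/64)x^3 + 6x^2 - 9x + 4
image of x^4: (1/256)x^4 + 8x^3 - 18x^2 + 16x - 5
image of x^5: (1/1024)x^5 + 10x^4 - 30x^3 + 40x^2 - 25x + 6
the matrix is upper triangular; its diagonal is (1, 1/4, 1/16, 1/64, 1/256, 1/1024)
for a triangular matrix the eigenvalues are the diagonal entries, with algebraic multiplicity their repetition count

λ = 1/1024 (multiplicity 1), λ = 1/256 (multiplicity 1), λ = 1/64 (multiplicity 1), λ = 1/16 (multiplicity 1), λ = 1/4 (multiplicity 1), λ = 1 (multiplicity 1)


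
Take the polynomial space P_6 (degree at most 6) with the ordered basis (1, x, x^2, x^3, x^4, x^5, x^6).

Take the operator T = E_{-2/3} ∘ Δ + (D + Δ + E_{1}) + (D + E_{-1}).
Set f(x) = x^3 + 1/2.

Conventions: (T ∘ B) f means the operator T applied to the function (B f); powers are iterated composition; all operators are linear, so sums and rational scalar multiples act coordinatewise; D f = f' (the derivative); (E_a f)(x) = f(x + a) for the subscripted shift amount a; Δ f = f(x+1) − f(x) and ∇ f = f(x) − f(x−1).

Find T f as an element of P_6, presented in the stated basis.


Δ f = 3x^2 + 3x + 1
E_{-2/3} Δ f = 3x^2 - x + 1/3
D f = 3x^2
Δ f = 3x^2 + 3x + 1
E_{1} f = x^3 + 3x^2 + 3x + 3/2
(D + Δ + E_{1}) f = x^3 + 9x^2 + 6x + 5/2
D f = 3x^2
E_{-1} f = x^3 - 3x^2 + 3x - 1/2
(D + E_{-1}) f = x^3 + 3x - 1/2
(E_{-2/3} ∘ Δ + (D + Δ + E_{1}) + (D + E_{-1})) f = 2x^3 + 12x^2 + 8x + 7/3

g(x) = 2x^3 + 12x^2 + 8x + 7/3


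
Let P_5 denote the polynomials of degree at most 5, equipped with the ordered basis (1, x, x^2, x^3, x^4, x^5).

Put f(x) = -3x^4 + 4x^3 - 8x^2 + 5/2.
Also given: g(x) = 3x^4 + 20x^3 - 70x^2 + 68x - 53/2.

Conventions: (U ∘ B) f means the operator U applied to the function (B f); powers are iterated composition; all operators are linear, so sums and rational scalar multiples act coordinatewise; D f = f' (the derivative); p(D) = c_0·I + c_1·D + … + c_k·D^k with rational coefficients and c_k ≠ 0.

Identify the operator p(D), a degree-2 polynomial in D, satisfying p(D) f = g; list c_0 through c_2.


c_0 = -1, c_1 = -2, c_2 = 3/2

D^0 f = -3x^4 + 4x^3 - 8x^2 + 5/2
D^1 f = -12x^3 + 12x^2 - 16x
D^2 f = -36x^2 + 24x - 16
matching coefficients of g against c_0 f + c_1 Df + … from the top degree down determines the c_i
solution: c_0 = -1, c_1 = -2, c_2 = 3/2


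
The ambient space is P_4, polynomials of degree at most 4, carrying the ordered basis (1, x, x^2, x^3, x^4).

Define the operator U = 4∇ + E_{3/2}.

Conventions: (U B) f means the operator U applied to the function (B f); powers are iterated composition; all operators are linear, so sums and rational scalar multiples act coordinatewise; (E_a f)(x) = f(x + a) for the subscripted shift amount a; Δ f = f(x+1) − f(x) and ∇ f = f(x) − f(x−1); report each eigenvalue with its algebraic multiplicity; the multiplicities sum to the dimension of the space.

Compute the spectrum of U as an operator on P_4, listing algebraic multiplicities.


λ = 1 (multiplicity 5)

image of 1: 1
image of x: x + 11/2
image of x^2: x^2 + 11x - 7/4
image of x^3: x^3 + (33/2)x^2 - (21/4)x + 59/8
image of x^4: x^4 + 22x^3 - (21/2)x^2 + (59/2)x + 17/16
the matrix is upper triangular; its diagonal is (1, 1, 1, 1, 1)
for a triangular matrix the eigenvalues are the diagonal entries, with algebraic multiplicity their repetition count


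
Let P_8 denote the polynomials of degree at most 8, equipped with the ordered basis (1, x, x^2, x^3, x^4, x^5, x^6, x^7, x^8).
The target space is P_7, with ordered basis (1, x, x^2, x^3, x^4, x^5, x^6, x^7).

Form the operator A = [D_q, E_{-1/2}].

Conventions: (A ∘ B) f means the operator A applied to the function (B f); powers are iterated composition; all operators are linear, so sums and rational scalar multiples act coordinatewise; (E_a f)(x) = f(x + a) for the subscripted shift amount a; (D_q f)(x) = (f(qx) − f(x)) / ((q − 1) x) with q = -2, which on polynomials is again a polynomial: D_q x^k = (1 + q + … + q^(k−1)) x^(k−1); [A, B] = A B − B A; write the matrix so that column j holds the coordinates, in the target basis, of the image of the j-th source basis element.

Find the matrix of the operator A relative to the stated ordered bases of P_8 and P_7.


the matrix is [[0, 0, -3/2, 0, -9/8, -3/8, -27/32, -9/16, -93/128]; [0, 0, 0, 9/2, 9/4, 27/4, 45/8, 279/32, 567/64]; [0, 0, 0, 0, -27/2, -9, -135/4, -135/4, -1953/32]; [0, 0, 0, 0, 0, 69/2, 135/4, 1035/8, 2625/16]; [0, 0, 0, 0, 0, 0, -171/2, -207/2, -3591/8]; [0, 0, 0, 0, 0, 0, 0, 405/2, 1197/4]; [0, 0, 0, 0, 0, 0, 0, 0, -939/2]; [0, 0, 0, 0, 0, 0, 0, 0, 0]] (rows listed top to bottom)

image of 1: 0
image of x: 0
image of x^2: -3/2
image of x^3: (9/2)x
image of x^4: -(27/2)x^2 + (9/4)x - 9/8
image of x^5: (69/2)x^3 - 9x^2 + (27/4)x - 3/8
image of x^6: -(171/2)x^4 + (135/4)x^3 - (135/4)x^2 + (45/8)x - 27/32
image of x^7: (405/2)x^5 - (207/2)x^4 + (1035/8)x^3 - (135/4)x^2 + (279/32)x - 9/16
image of x^8: -(939/2)x^6 + (1197/4)x^5 - (3591/8)x^4 + (2625/16)x^3 - (1953/32)x^2 + (567/64)x - 93/128
each image's coordinates form column j of the matrix


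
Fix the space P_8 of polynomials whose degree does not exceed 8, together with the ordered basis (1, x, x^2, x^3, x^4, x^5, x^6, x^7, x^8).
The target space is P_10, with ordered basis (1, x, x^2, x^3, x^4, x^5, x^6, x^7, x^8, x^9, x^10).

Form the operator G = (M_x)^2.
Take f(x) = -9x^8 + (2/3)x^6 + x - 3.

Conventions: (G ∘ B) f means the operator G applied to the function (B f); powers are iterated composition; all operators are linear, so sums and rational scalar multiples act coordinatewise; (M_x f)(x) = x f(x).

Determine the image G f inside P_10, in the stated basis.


M_x f = -9x^9 + (2/3)x^7 + x^2 - 3x
M_x M_x f = -9x^10 + (2/3)x^8 + x^3 - 3x^2

g(x) = -9x^10 + (2/3)x^8 + x^3 - 3x^2


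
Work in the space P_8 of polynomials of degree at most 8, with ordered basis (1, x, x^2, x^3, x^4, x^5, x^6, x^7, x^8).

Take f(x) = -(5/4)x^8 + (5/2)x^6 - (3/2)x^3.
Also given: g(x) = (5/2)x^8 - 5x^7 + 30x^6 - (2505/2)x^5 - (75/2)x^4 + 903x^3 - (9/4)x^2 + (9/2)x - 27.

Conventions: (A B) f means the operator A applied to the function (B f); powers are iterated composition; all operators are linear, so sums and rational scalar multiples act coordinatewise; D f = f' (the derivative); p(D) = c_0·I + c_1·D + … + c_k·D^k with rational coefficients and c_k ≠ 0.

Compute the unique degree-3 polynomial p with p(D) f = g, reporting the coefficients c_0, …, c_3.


D^0 f = -(5/4)x^8 + (5/2)x^6 - (3/2)x^3
D^1 f = -10x^7 + 15x^5 - (9/2)x^2
D^2 f = -70x^6 + 75x^4 - 9x
D^3 f = -420x^5 + 300x^3 - 9
matching coefficients of g against c_0 f + c_1 Df + … from the top degree down determines the c_i
solution: c_0 = -2, c_1 = 1/2, c_2 = -1/2, c_3 = 3

p(D) = -2·I + (1/2)·D − (1/2)·D^2 + 3·D^3, i.e. c_0 = -2, c_1 = 1/2, c_2 = -1/2, c_3 = 3


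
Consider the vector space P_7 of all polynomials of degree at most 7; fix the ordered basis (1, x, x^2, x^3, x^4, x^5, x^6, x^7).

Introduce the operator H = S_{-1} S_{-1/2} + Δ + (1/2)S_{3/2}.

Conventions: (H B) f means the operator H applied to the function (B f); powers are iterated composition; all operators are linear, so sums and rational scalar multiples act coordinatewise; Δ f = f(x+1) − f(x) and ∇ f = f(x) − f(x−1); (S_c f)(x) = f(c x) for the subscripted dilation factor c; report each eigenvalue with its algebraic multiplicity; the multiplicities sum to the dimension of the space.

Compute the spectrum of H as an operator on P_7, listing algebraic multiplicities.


λ = 5/4 (multiplicity 1), λ = 11/8 (multiplicity 1), λ = 3/2 (multiplicity 1), λ = 29/16 (multiplicity 1), λ = 83/32 (multiplicity 1), λ = 245/64 (multiplicity 1), λ = 731/128 (multiplicity 1), λ = 2189/256 (multiplicity 1)

image of 1: 3/2
image of x: (5/4)x + 1
image of x^2: (11/8)x^2 + 2x + 1
image of x^3: (29/16)x^3 + 3x^2 + 3x + 1
image of x^4: (83/32)x^4 + 4x^3 + 6x^2 + 4x + 1
image of x^5: (245/64)x^5 + 5x^4 + 10x^3 + 10x^2 + 5x + 1
image of x^6: (731/128)x^6 + 6x^5 + 15x^4 + 20x^3 + 15x^2 + 6x + 1
image of x^7: (2189/256)x^7 + 7x^6 + 21x^5 + 35x^4 + 35x^3 + 21x^2 + 7x + 1
the matrix is upper triangular; its diagonal is (3/2, 5/4, 11/8, 29/16, 83/32, 245/64, 731/128, 2189/256)
for a triangular matrix the eigenvalues are the diagonal entries, with algebraic multiplicity their repetition count


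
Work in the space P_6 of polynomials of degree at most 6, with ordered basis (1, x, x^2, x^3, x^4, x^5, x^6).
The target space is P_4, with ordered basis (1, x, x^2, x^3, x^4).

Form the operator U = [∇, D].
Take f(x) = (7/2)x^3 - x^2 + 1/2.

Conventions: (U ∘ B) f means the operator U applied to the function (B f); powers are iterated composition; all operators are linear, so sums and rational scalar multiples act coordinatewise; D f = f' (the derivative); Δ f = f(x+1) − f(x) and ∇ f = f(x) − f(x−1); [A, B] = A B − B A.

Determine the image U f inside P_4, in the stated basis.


D f = (21/2)x^2 - 2x
∇ D f = 21x - 25/2
∇ f = (21/2)x^2 - (25/2)x + 9/2
D ∇ f = 21x - 25/2
[∇, D] f = 0

the image equals g(x) = 0


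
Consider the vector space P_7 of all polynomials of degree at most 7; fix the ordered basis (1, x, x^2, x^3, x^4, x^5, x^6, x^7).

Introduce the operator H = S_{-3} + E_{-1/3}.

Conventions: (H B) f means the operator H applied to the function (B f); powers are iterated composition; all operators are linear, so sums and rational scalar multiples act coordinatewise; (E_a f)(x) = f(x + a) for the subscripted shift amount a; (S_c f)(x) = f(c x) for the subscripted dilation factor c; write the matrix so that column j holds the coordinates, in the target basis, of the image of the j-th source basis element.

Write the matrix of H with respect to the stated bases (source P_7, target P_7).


the matrix is [[2, -1/3, 1/9, -1/27, 1/81, -1/243, 1/729, -1/2187]; [0, -2, -2/3, 1/3, -4/27, 5/81, -2/81, 7/729]; [0, 0, 10, -1, 2/3, -10/27, 5/27, -7/81]; [0, 0, 0, -26, -4/3, 10/9, -20/27, 35/81]; [0, 0, 0, 0, 82, -5/3, 5/3, -35/27]; [0, 0, 0, 0, 0, -242, -2, 7/3]; [0, 0, 0, 0, 0, 0, 730, -7/3]; [0, 0, 0, 0, 0, 0, 0, -2186]] (rows listed top to bottom)

image of 1: 2
image of x: -2x - 1/3
image of x^2: 10x^2 - (2/3)x + 1/9
image of x^3: -26x^3 - x^2 + (1/3)x - 1/27
image of x^4: 82x^4 - (4/3)x^3 + (2/3)x^2 - (4/27)x + 1/81
image of x^5: -242x^5 - (5/3)x^4 + (10/9)x^3 - (10/27)x^2 + (5/81)x - 1/243
image of x^6: 730x^6 - 2x^5 + (5/3)x^4 - (20/27)x^3 + (5/27)x^2 - (2/81)x + 1/729
image of x^7: -2186x^7 - (7/3)x^6 + (7/3)x^5 - (35/27)x^4 + (35/81)x^3 - (7/81)x^2 + (7/729)x - 1/2187
each image's coordinates form column j of the matrix
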